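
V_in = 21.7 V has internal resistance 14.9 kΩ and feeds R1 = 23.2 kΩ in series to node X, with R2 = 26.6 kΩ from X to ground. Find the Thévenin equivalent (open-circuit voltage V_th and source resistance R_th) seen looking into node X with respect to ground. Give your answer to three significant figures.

V_th ≈ 8.92 V, R_th ≈ 15.7 kΩ

R1' = 14.9 + 23.2 = 38.10 kΩ (source resistance + R1).
With X open, the divider is unloaded: V_th = 21.7 × 26.6/64.70 = 8.921 V.
With V_in suppressed (replaced by a short), R_th = R1' ‖ R2 = (38.10 × 26.6)/(38.10 + 26.6) = 15.66 kΩ.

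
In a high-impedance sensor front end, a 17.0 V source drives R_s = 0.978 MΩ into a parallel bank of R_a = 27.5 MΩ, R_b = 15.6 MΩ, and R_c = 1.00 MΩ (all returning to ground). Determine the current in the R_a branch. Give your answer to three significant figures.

I ≈ 0.298 µA

Equivalent of the parallel group: R_p = 0.9087 MΩ.
V_A by voltage divider: V_A = 17.0 × 0.9087/(0.978 + 0.9087) = 8.188 V.
Branch current I = V_A/R_a = 8.188/27.5 = 0.2977 µA.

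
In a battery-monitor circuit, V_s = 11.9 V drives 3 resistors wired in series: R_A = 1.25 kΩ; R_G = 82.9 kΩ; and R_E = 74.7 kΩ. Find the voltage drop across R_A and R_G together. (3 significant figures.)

V ≈ 6.30 V

Total series resistance ΣR = 1.25 + 82.9 + 74.7 = 158.9 kΩ.
R_{R_A..R_G} = 1.25 + 82.9 = 84.15 kΩ.
Voltage divider: V = V_s · (84.15 / 158.9) = 11.9 × 0.5297 = 6.304 V.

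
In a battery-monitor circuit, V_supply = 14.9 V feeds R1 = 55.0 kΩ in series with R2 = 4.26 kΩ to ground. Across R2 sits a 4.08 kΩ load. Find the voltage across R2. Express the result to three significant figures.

V_out ≈ 0.544 V

The load sits in parallel with R2, giving an effective lower resistance R2' = R2·R_L/(R2+R_L) = 2.084 kΩ.
Then V_out = V_supply · R2'/(R1 + R2') = 14.9 × 2.084/57.08 = 0.5440 V.
(Unloaded it would be 1.07 V; the load pulls it down.)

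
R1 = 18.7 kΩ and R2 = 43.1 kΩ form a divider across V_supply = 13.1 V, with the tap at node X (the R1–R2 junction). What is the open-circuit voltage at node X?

With X open, the divider is unloaded: V_th = 13.1 × 43.1/61.80 = 9.136 V.

V_th ≈ 9.14 V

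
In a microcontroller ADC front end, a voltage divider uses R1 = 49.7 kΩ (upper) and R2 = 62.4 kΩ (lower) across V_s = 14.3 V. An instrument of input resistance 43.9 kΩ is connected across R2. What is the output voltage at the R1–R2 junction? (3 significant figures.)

V_out ≈ 4.88 V

R2 ‖ R_L = (62.4 × 43.9)/(62.4 + 43.9) = 25.77 kΩ.
Now apply the divider: V_out = 14.3 × 0.3415 = 4.883 V.
(Unloaded it would be 7.96 V; the load pulls it down.)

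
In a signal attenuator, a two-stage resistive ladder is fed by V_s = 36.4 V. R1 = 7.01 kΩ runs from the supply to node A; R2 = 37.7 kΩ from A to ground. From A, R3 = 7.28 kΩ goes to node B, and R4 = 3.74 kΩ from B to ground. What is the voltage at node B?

The second stage (R3 + R4 = 11.02 kΩ) loads node A in parallel with R2.
Effective lower resistance at A: R2 ‖ 11.02 = 8.527 kΩ.
V_A = 36.4 × 8.527/(7.01 + 8.527) = 19.98 V.
Stage 2 is unloaded, so V_B = V_A · R4/(R3+R4) = 19.98 × 3.74/11.02 = 6.780 V.

V_B ≈ 6.78 V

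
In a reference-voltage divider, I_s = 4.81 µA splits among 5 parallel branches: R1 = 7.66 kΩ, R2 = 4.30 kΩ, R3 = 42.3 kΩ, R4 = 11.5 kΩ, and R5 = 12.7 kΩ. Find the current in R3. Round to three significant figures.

Total conductance ΣG = 1/7.66 + 1/4.30 + 1/42.3 + 1/11.5 + 1/12.7 = 0.5524 (units of 1/kΩ).
Current divider: I(R3) = I_s · G_k/ΣG = 4.81 × (0.02364/0.5524) = 4.81 × 0.04279 = 0.2058 µA.

I ≈ 0.206 µA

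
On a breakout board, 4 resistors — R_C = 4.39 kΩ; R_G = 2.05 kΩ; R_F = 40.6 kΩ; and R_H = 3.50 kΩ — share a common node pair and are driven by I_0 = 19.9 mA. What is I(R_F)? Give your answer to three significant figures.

I ≈ 0.478 mA

Conductances: ΣG = 1/4.39 + 1/2.05 + 1/40.6 + 1/3.50 = 1.026 (1/kΩ).
Current divider: I(R_F) = I_0 · G_k/ΣG = 19.9 × (0.02463/1.026) = 19.9 × 0.02401 = 0.4778 mA.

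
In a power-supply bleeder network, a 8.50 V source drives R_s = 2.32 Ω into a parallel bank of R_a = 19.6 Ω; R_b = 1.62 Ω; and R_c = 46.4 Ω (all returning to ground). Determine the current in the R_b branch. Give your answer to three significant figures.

I ≈ 2.02 A

Parallel bank: R_p = 1/(1/19.6 + 1/1.62 + 1/46.4) = 1.450 Ω.
V_A = 8.50 × 1.450/3.770 = 3.269 V.
I(R_b) = V_A / R_b = 3.269/1.62 = 2.018 A.
(Equivalently: I_total = 2.255 A, then current-divider fraction G_k/ΣG = 0.8948.)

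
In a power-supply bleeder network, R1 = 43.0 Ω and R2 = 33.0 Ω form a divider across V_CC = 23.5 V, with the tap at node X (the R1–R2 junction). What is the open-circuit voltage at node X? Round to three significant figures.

V_th is the unloaded tap voltage: V_CC · R2/(R1+R2) = 23.5 × 0.4342 = 10.20 V.

V_th ≈ 10.2 V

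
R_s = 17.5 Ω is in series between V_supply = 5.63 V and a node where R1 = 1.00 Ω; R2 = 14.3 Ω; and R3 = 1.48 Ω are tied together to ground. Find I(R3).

Parallel bank: R_p = 1/(1/1.00 + 1/14.3 + 1/1.48) = 0.5729 Ω.
V_A = 5.63 × 0.5729/18.07 = 0.1785 V.
I(R3) = V_A / R3 = 0.1785/1.48 = 0.1206 A.
(Check via current divider: I_total = 0.3115 A; share G_k/ΣG = 0.3871 → same result.)

I ≈ 0.121 A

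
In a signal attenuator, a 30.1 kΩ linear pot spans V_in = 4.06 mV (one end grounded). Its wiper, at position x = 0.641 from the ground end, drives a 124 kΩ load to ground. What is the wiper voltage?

V_out ≈ 2.46 mV

The pot divides into 10.81 kΩ above the wiper and 19.29 kΩ below.
Lower segment in parallel with the load: 19.29 ‖ 124 = 16.70 kΩ.
V_out = 4.06 × 16.70/(10.81 + 16.70) = 2.465 mV.
(Unloaded: V_out = x·V_in = 2.60 mV.)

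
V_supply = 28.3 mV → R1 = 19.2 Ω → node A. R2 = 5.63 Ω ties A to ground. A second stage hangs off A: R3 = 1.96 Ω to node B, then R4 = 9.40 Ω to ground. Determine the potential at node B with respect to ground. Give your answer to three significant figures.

Looking into the second stage from A: R3 + R4 = 11.36 Ω appears in parallel with R2.
R2 ‖ (R3+R4) = 3.764 Ω.
So V_A = 28.3 × 0.1639 = 4.639 mV.
V_B = V_A × 0.8275 = 3.839 mV.

V_B ≈ 3.84 mV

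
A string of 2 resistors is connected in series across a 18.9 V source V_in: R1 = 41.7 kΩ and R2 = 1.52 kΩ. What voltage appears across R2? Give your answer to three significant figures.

V ≈ 0.665 V

Total series resistance ΣR = 41.7 + 1.52 = 43.22 kΩ.
By the voltage-divider rule, V = 18.9 × 1.520/43.22 = 0.6647 V.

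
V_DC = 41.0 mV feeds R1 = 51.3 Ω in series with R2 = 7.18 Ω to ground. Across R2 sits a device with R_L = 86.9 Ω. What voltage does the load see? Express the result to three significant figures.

R2 ‖ R_L = (7.18 × 86.9)/(7.18 + 86.9) = 6.632 Ω.
Voltage divider with the loaded lower leg: V_out = 41.0 × 6.632/(51.3 + 6.632) = 41.0 × 0.1145 = 4.694 mV.

V_out ≈ 4.69 mV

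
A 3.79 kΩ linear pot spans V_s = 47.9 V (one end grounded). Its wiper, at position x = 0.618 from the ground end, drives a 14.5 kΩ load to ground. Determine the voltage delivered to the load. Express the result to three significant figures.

V_out ≈ 27.9 V

Split the track: R_lower = x·R_p = 2.342 kΩ, R_upper = (1−x)·R_p = 1.448 kΩ.
Lower segment in parallel with the load: 2.342 ‖ 14.5 = 2.016 kΩ.
Loaded-divider output: V_out = 47.9 × 0.5821 = 27.88 V.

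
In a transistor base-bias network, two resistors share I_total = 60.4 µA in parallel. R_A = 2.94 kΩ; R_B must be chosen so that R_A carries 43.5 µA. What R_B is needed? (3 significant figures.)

Two-branch current divider: I_A = I_total · R_B/(R_A + R_B).
With f = 0.7202, R_B = R_A · f/(1−f) = 2.94 × 2.574 = 7.567 kΩ.

R_B ≈ 7.57 kΩ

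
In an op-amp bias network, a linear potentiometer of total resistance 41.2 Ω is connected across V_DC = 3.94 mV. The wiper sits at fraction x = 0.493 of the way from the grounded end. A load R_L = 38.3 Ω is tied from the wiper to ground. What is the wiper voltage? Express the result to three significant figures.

Split the track: R_lower = x·R_p = 20.31 Ω, R_upper = (1−x)·R_p = 20.89 Ω.
(x·R_p) ‖ R_L = 13.27 Ω.
Loaded-divider output: V_out = 3.94 × 0.3885 = 1.531 mV.

V_out ≈ 1.53 mV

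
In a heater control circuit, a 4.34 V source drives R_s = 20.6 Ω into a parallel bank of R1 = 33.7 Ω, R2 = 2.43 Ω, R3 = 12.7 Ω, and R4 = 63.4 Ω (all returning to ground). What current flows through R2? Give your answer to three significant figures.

Parallel bank: R_p = 1/(1/33.7 + 1/2.43 + 1/12.7 + 1/63.4) = 1.867 Ω.
V_A by voltage divider: V_A = 4.34 × 1.867/(20.6 + 1.867) = 0.3606 V.
I(R2) = V_A / R2 = 0.3606/2.43 = 0.1484 A.
(Equivalently: I_total = 0.1932 A, then current-divider fraction G_k/ΣG = 0.7682.)

I ≈ 0.148 A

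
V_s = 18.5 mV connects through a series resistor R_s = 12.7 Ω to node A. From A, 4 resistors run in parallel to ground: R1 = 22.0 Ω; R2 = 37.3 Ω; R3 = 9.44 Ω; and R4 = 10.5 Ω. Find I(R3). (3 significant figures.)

Parallel bank: R_p = 1/(1/22.0 + 1/37.3 + 1/9.44 + 1/10.5) = 3.657 Ω.
V_A by voltage divider: V_A = 18.5 × 3.657/(12.7 + 3.657) = 4.136 mV.
I(R3) = V_A / R3 = 4.136/9.44 = 0.4382 mA.

I ≈ 0.438 mA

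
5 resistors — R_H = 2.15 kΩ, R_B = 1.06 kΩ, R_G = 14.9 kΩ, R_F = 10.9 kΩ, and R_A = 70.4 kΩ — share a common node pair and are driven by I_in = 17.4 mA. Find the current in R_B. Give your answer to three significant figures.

Total conductance ΣG = 1/2.15 + 1/1.06 + 1/14.9 + 1/10.9 + 1/70.4 = 1.582 (units of 1/kΩ).
By the current-divider rule, I = I_in · G_k/ΣG = 17.4 × 0.5965 = 10.38 mA.

I ≈ 10.4 mA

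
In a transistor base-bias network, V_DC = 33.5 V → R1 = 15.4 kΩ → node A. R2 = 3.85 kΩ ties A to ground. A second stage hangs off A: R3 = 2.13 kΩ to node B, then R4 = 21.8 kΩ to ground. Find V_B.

V_B ≈ 5.41 V

Node A sees R2 in parallel with the series input of stage 2, R3 + R4 = 23.93 kΩ.
Effective lower resistance at A: R2 ‖ 23.93 = 3.316 kΩ.
V_A = 33.5 × 3.316/(15.4 + 3.316) = 5.936 V.
Stage 2 is unloaded, so V_B = V_A · R4/(R3+R4) = 5.936 × 21.8/23.93 = 5.408 V.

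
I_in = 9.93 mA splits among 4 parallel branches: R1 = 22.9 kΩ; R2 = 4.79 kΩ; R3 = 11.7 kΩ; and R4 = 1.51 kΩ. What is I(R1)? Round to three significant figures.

I ≈ 0.434 mA

Conductances: ΣG = 1/22.9 + 1/4.79 + 1/11.7 + 1/1.51 = 1.000 (1/kΩ).
R1 takes the fraction G_k/ΣG = 0.04367/1.000 = 0.04366, so I = 9.93 × 0.04366 = 0.4336 mA.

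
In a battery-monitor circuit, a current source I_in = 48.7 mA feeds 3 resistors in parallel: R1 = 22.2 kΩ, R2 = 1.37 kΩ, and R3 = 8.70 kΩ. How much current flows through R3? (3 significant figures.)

Conductances: ΣG = 1/22.2 + 1/1.37 + 1/8.70 = 0.8899 (1/kΩ).
By the current-divider rule, I = I_in · G_k/ΣG = 48.7 × 0.1292 = 6.290 mA.

I ≈ 6.29 mA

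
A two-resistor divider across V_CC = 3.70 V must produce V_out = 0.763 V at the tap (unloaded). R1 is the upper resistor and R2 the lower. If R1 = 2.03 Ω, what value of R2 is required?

V_out/V_CC = R2/(R1+R2) = 0.2062.
Rearranging, R2 = R1·k/(1−k) = 2.03 × 0.2598 = 0.5274 Ω.

R2 ≈ 0.527 Ω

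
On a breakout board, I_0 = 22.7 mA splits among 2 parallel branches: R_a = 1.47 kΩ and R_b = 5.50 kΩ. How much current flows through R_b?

With just two branches, the current splits inversely with resistance.
I(R_b) = 22.7 × 1.47/(1.47 + 5.50) = 22.7 × 0.2109 = 4.788 mA.

I ≈ 4.79 mA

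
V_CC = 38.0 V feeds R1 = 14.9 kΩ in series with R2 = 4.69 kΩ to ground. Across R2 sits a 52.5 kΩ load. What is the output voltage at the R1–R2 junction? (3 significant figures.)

V_out ≈ 8.52 V

R2 ‖ R_L = (4.69 × 52.5)/(4.69 + 52.5) = 4.305 kΩ.
Now apply the divider: V_out = 38.0 × 0.2242 = 8.519 V.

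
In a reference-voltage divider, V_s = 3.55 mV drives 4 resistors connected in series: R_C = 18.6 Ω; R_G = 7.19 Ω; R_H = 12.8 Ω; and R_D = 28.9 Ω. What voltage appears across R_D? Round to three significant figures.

Series total: ΣR = 18.6 + 7.19 + 12.8 + 28.9 = 67.49 Ω.
Voltage divider: V = V_s · (28.90 / 67.49) = 3.55 × 0.4282 = 1.520 mV.

V ≈ 1.52 mV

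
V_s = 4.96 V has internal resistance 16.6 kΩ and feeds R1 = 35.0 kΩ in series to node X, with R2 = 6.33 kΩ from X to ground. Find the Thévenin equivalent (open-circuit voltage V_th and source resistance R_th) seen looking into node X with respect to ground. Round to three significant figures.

V_th ≈ 0.542 V, R_th ≈ 5.64 kΩ

R1' = 16.6 + 35.0 = 51.60 kΩ (source resistance + R1).
With X open, the divider is unloaded: V_th = 4.96 × 6.33/57.93 = 0.5420 V.
Zeroing V_s shorts the top of R1' to ground, so R_th = R1' ‖ R2 = 5.638 kΩ.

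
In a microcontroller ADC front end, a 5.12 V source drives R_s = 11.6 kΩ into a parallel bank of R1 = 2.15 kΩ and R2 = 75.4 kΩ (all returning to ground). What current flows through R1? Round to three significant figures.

I ≈ 0.364 mA

Parallel bank: R_p = 1/(1/2.15 + 1/75.4) = 2.090 kΩ.
V_A = 5.12 × 2.090/13.69 = 0.7818 V.
I(R1) = V_A / R1 = 0.7818/2.15 = 0.3636 mA.
(Check via current divider: I_total = 0.3740 mA; share G_k/ΣG = 0.9723 → same result.)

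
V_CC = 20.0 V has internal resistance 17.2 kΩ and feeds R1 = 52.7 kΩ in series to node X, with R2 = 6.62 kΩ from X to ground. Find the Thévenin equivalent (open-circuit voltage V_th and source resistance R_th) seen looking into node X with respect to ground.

R1' = 17.2 + 52.7 = 69.90 kΩ (source resistance + R1).
With X open, the divider is unloaded: V_th = 20.0 × 6.62/76.52 = 1.730 V.
Looking into X with the source shorted: R_th = R1'·R2/(R1'+R2) = 69.90 × 6.62/76.52 = 6.047 kΩ.

V_th ≈ 1.73 V, R_th ≈ 6.05 kΩ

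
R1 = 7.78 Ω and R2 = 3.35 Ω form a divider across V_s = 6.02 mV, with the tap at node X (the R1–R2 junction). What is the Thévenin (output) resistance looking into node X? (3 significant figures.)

Looking into X with the source shorted: R_th = R1·R2/(R1+R2) = 7.780 × 3.35/11.13 = 2.342 Ω.

R_th ≈ 2.34 Ω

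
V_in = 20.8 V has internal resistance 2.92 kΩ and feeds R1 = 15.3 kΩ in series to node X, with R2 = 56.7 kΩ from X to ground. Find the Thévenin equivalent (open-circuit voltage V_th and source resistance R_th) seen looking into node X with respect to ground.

R1' = 2.92 + 15.3 = 18.22 kΩ (source resistance + R1).
V_th is the unloaded tap voltage: V_in · R2/(R1'+R2) = 20.8 × 0.7568 = 15.74 V.
Zeroing V_in shorts the top of R1' to ground, so R_th = R1' ‖ R2 = 13.79 kΩ.

V_th ≈ 15.7 V, R_th ≈ 13.8 kΩ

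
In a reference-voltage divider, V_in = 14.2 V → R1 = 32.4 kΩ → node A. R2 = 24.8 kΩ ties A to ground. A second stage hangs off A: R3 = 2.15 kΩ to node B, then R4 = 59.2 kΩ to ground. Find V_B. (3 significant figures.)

V_B ≈ 4.83 V

The second stage (R3 + R4 = 61.35 kΩ) loads node A in parallel with R2.
R2 ‖ (R3+R4) = 17.66 kΩ.
So V_A = 14.2 × 0.3528 = 5.010 V.
Then the unloaded second divider: V_B = V_A × R4/(R3+R4) = 5.010 × 0.9650 = 4.834 V.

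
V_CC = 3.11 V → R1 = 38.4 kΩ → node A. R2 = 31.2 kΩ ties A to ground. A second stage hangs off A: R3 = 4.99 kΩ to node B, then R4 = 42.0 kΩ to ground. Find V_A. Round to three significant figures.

V_A ≈ 1.02 V

Node A sees R2 in parallel with the series input of stage 2, R3 + R4 = 46.99 kΩ.
Effective lower resistance at A: R2 ‖ 46.99 = 18.75 kΩ.
So V_A = 3.11 × 0.3281 = 1.020 V.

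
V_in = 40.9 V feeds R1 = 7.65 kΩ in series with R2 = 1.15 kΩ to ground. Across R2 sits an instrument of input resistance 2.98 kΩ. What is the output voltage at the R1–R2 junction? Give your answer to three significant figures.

V_out ≈ 4.00 V

The load sits in parallel with R2, giving an effective lower resistance R2' = R2·R_L/(R2+R_L) = 0.8298 kΩ.
Now apply the divider: V_out = 40.9 × 0.09785 = 4.002 V.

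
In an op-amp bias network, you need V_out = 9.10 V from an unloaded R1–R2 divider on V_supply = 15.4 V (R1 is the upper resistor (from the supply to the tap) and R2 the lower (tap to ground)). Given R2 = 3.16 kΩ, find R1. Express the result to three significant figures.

R1 ≈ 2.19 kΩ

V_out/V_supply = R2/(R1+R2) = 0.5909.
Rearranging, R1 = R2·(1−k)/k = 3.16 × 0.6923 = 2.188 kΩ.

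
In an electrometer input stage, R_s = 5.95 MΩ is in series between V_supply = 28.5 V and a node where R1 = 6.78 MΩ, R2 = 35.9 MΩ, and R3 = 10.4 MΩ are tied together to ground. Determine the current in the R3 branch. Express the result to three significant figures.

I ≈ 1.05 µA

Equivalent of the parallel group: R_p = 3.683 MΩ.
V_A = 28.5 × 3.683/9.633 = 10.90 V.
Branch current I = V_A/R3 = 10.90/10.4 = 1.048 µA.
(Equivalently: I_total = 2.959 µA, then current-divider fraction G_k/ΣG = 0.3542.)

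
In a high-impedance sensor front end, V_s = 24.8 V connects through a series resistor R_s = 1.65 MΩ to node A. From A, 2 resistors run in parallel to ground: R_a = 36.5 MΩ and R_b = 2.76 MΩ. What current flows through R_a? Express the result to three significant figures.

I ≈ 0.414 µA

Parallel bank: R_p = 1/(1/36.5 + 1/2.76) = 2.566 MΩ.
Node voltage V_A = V_s · R_p/(R_s + R_p) = 24.8 × 0.6086 = 15.09 V.
I(R_a) = V_A / R_a = 15.09/36.5 = 0.4135 µA.
(Equivalently: I_total = 5.882 µA, then current-divider fraction G_k/ΣG = 0.07030.)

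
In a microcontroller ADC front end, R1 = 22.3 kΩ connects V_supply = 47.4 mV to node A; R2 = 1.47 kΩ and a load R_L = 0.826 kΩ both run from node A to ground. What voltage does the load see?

First combine the lower leg with the load: R2 ‖ R_L = 0.5288 kΩ.
Then V_out = V_supply · R2'/(R1 + R2') = 47.4 × 0.5288/22.83 = 1.098 mV.

V_out ≈ 1.10 mV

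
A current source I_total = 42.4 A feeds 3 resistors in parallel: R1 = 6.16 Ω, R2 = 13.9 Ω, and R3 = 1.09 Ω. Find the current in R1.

Total conductance ΣG = 1/6.16 + 1/13.9 + 1/1.09 = 1.152 (units of 1/Ω).
R1 takes the fraction G_k/ΣG = 0.1623/1.152 = 0.1410, so I = 42.4 × 0.1410 = 5.976 A.

I ≈ 5.98 A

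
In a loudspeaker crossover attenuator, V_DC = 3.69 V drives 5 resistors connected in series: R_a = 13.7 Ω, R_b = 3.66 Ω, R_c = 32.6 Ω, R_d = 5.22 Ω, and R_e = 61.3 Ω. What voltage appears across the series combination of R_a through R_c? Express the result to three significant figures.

Series total: ΣR = 13.7 + 3.66 + 32.6 + 5.22 + 61.3 = 116.5 Ω.
R_{R_a..R_c} = 13.7 + 3.66 + 32.6 = 49.96 Ω.
By the voltage-divider rule, V = 3.69 × 49.96/116.5 = 1.583 V.

V ≈ 1.58 V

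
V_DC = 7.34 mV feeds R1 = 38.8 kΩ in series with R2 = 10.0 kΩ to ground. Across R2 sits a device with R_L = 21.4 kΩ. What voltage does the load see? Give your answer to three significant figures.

R2 ‖ R_L = (10.0 × 21.4)/(10.0 + 21.4) = 6.815 kΩ.
Then V_out = V_DC · R2'/(R1 + R2') = 7.34 × 6.815/45.62 = 1.097 mV.

V_out ≈ 1.10 mV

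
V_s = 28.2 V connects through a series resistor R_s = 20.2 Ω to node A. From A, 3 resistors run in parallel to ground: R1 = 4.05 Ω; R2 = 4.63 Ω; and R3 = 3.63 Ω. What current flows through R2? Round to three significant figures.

Equivalent of the parallel group: R_p = 1.354 Ω.
V_A by voltage divider: V_A = 28.2 × 1.354/(20.2 + 1.354) = 1.772 V.
I(R2) = V_A / R2 = 1.772/4.63 = 0.3827 A.

I ≈ 0.383 A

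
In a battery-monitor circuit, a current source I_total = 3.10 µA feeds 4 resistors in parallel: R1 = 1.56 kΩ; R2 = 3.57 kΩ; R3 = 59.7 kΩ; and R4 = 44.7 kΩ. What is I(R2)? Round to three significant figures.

I ≈ 0.904 µA

Total conductance ΣG = 1/1.56 + 1/3.57 + 1/59.7 + 1/44.7 = 0.9603 (units of 1/kΩ).
R2 takes the fraction G_k/ΣG = 0.2801/0.9603 = 0.2917, so I = 3.10 × 0.2917 = 0.9043 µA.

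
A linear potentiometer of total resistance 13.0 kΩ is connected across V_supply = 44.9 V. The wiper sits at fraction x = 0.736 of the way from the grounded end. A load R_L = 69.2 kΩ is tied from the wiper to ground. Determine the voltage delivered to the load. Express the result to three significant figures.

The pot divides into 3.432 kΩ above the wiper and 9.568 kΩ below.
R_L loads the lower segment: effective lower R = 8.406 kΩ.
V_out = 44.9 × 8.406/(3.432 + 8.406) = 31.88 V.

V_out ≈ 31.9 V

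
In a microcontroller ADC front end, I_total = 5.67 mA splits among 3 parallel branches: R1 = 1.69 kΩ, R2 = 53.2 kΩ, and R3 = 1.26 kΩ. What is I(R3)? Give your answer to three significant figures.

ΣG = 1/1.69 + 1/53.2 + 1/1.26 = 1.404.
R3 takes the fraction G_k/ΣG = 0.7937/1.404 = 0.5652, so I = 5.67 × 0.5652 = 3.205 mA.

I ≈ 3.20 mA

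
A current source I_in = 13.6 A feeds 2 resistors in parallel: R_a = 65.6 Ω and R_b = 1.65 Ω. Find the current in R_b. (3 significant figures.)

For two parallel branches, I_k = I_in · (other R)/(sum of R).
I(R_b) = 13.6 × 65.6/(65.6 + 1.65) = 13.6 × 0.9755 = 13.27 A.

I ≈ 13.3 A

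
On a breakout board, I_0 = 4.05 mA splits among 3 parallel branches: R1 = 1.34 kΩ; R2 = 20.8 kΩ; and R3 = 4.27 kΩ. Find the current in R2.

I ≈ 0.189 mA

Total conductance ΣG = 1/1.34 + 1/20.8 + 1/4.27 = 1.029 (units of 1/kΩ).
By the current-divider rule, I = I_0 · G_k/ΣG = 4.05 × 0.04674 = 0.1893 mA.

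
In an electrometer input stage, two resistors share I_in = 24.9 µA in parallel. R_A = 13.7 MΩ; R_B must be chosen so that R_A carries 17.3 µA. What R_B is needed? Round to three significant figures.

R_B ≈ 31.2 MΩ

Two-branch current divider: I_A = I_in · R_B/(R_A + R_B).
With f = 0.6948, R_B = R_A · f/(1−f) = 13.7 × 2.276 = 31.19 MΩ.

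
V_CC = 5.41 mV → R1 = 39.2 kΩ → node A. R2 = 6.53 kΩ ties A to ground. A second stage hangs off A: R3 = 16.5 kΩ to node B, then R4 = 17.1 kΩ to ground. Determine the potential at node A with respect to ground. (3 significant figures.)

The second stage (R3 + R4 = 33.60 kΩ) loads node A in parallel with R2.
Effective lower resistance at A: R2 ‖ 33.60 = 5.467 kΩ.
First divider: V_A = V_CC · 5.467/(39.2 + 5.467) = 0.6622 mV.

V_A ≈ 0.662 mV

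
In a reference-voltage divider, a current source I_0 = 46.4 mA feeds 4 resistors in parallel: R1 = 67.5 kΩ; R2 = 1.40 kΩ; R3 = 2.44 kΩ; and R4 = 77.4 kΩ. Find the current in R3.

I ≈ 16.5 mA

ΣG = 1/67.5 + 1/1.40 + 1/2.44 + 1/77.4 = 1.152.
R3 takes the fraction G_k/ΣG = 0.4098/1.152 = 0.3558, so I = 46.4 × 0.3558 = 16.51 mA.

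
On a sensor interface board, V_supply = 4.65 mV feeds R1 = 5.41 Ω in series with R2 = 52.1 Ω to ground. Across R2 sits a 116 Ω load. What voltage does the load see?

V_out ≈ 4.04 mV

The load sits in parallel with R2, giving an effective lower resistance R2' = R2·R_L/(R2+R_L) = 35.95 Ω.
Voltage divider with the loaded lower leg: V_out = 4.65 × 35.95/(5.41 + 35.95) = 4.65 × 0.8692 = 4.042 mV.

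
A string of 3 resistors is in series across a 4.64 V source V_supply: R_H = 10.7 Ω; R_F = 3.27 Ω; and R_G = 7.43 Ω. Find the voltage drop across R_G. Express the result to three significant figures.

Total series resistance ΣR = 10.7 + 3.27 + 7.43 = 21.40 Ω.
Voltage divider: V = V_supply · (7.430 / 21.40) = 4.64 × 0.3472 = 1.611 V.

V ≈ 1.61 V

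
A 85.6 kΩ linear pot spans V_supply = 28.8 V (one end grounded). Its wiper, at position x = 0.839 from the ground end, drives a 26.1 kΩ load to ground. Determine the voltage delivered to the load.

The pot divides into 13.78 kΩ above the wiper and 71.82 kΩ below.
(x·R_p) ‖ R_L = 19.14 kΩ.
V_out = 28.8 × 19.14/(13.78 + 19.14) = 16.74 V.
(Unloaded: V_out = x·V_supply = 24.2 V.)

V_out ≈ 16.7 V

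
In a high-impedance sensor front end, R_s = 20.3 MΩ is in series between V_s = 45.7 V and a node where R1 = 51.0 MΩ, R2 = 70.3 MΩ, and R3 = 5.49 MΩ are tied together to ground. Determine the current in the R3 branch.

Parallel bank: R_p = 1/(1/51.0 + 1/70.3 + 1/5.49) = 4.630 MΩ.
V_A by voltage divider: V_A = 45.7 × 4.630/(20.3 + 4.630) = 8.487 V.
I(R3) = V_A / R3 = 8.487/5.49 = 1.546 µA.

I ≈ 1.55 µA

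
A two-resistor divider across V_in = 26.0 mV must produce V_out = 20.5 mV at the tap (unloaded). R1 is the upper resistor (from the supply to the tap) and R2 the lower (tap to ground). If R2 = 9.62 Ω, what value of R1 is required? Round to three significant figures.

R1 ≈ 2.58 Ω

Required fraction k = V_out/V_in = 0.7885.
R1 = R2·(1/k − 1) = 9.62 × 0.2683 = 2.581 Ω.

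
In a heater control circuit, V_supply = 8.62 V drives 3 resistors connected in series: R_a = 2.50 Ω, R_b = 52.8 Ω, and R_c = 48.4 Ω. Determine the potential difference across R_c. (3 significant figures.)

V ≈ 4.02 V

Series total: ΣR = 2.50 + 52.8 + 48.4 = 103.7 Ω.
V = V_supply · R/ΣR = 8.62 × 0.4667 = 4.023 V.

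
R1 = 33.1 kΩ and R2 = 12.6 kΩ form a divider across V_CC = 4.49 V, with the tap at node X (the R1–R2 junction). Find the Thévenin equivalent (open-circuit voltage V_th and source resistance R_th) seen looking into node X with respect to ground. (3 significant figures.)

With X open, the divider is unloaded: V_th = 4.49 × 12.6/45.70 = 1.238 V.
Zeroing V_CC shorts the top of R1 to ground, so R_th = R1 ‖ R2 = 9.126 kΩ.

V_th ≈ 1.24 V, R_th ≈ 9.13 kΩ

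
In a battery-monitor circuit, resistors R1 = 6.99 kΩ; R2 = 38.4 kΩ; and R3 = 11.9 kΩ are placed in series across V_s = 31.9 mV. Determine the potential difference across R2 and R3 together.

Series total: ΣR = 6.99 + 38.4 + 11.9 = 57.29 kΩ.
R_{R2..R3} = 38.4 + 11.9 = 50.30 kΩ.
V = V_s · R/ΣR = 31.9 × 0.8780 = 28.01 mV.

V ≈ 28.0 mV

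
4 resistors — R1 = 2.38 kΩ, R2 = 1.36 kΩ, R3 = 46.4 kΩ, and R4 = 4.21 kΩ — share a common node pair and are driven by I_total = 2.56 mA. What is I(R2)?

I ≈ 1.33 mA

Conductances: ΣG = 1/2.38 + 1/1.36 + 1/46.4 + 1/4.21 = 1.415 (1/kΩ).
By the current-divider rule, I = I_total · G_k/ΣG = 2.56 × 0.5198 = 1.331 mA.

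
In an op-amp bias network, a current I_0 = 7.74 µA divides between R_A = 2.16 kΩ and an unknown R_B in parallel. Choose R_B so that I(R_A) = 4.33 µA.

R_B ≈ 2.74 kΩ

Two-branch current divider: I_A = I_0 · R_B/(R_A + R_B).
With f = 0.5594, R_B = R_A · f/(1−f) = 2.16 × 1.270 = 2.743 kΩ.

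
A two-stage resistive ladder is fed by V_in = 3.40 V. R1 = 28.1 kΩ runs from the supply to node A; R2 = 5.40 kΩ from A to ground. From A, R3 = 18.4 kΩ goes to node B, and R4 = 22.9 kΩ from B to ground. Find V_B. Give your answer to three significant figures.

The second stage (R3 + R4 = 41.30 kΩ) loads node A in parallel with R2.
R2 ‖ (R3+R4) = 4.776 kΩ.
So V_A = 3.40 × 0.1453 = 0.4939 V.
Stage 2 is unloaded, so V_B = V_A · R4/(R3+R4) = 0.4939 × 22.9/41.30 = 0.2739 V.

V_B ≈ 0.274 V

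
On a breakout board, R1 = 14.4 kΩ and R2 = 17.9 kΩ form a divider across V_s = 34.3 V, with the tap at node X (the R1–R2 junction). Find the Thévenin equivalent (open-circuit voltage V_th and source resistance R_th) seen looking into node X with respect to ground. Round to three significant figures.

V_th ≈ 19.0 V, R_th ≈ 7.98 kΩ

V_th is the unloaded tap voltage: V_s · R2/(R1+R2) = 34.3 × 0.5542 = 19.01 V.
Looking into X with the source shorted: R_th = R1·R2/(R1+R2) = 14.40 × 17.9/32.30 = 7.980 kΩ.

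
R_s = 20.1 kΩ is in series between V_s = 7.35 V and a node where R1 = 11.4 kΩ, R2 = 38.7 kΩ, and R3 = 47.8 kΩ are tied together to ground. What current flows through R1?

Combine the parallel branches: R_p = (1/11.4 + 1/38.7 + 1/47.8)⁻¹ = 7.436 kΩ.
V_A by voltage divider: V_A = 7.35 × 7.436/(20.1 + 7.436) = 1.985 V.
Branch current I = V_A/R1 = 1.985/11.4 = 0.1741 mA.

I ≈ 0.174 mA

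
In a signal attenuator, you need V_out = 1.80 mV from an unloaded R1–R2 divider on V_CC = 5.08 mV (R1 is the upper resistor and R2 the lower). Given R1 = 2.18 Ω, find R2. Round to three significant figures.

R2 ≈ 1.20 Ω

Required fraction k = V_out/V_CC = 0.3543.
Rearranging, R2 = R1·k/(1−k) = 2.18 × 0.5488 = 1.196 Ω.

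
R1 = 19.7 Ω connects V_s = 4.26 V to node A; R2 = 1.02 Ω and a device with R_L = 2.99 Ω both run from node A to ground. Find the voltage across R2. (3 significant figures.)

The load sits in parallel with R2, giving an effective lower resistance R2' = R2·R_L/(R2+R_L) = 0.7605 Ω.
Now apply the divider: V_out = 4.26 × 0.03717 = 0.1584 V.

V_out ≈ 0.158 V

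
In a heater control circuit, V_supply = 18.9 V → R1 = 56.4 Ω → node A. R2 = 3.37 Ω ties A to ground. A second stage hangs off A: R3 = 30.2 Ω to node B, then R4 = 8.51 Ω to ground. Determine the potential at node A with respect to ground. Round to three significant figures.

Node A sees R2 in parallel with the series input of stage 2, R3 + R4 = 38.71 Ω.
R2 ‖ (R3+R4) = 3.100 Ω.
First divider: V_A = V_supply · 3.100/(56.4 + 3.100) = 0.9847 V.

V_A ≈ 0.985 V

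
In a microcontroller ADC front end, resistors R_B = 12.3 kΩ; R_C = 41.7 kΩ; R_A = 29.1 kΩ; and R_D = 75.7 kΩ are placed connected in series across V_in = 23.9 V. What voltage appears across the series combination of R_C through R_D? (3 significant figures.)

V ≈ 22.0 V

Total series resistance ΣR = 12.3 + 41.7 + 29.1 + 75.7 = 158.8 kΩ.
R_{R_C..R_D} = 41.7 + 29.1 + 75.7 = 146.5 kΩ.
By the voltage-divider rule, V = 23.9 × 146.5/158.8 = 22.05 V.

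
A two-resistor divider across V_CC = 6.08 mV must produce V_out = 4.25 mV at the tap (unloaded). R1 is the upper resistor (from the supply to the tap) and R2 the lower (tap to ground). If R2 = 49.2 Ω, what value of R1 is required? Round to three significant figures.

R1 ≈ 21.2 Ω

V_out/V_CC = R2/(R1+R2) = 0.6990.
R1 = R2·(1/k − 1) = 49.2 × 0.4306 = 21.18 Ω.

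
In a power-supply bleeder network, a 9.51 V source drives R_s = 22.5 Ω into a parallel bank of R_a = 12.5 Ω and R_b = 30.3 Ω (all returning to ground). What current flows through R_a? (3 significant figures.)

I ≈ 0.215 A

Combine the parallel branches: R_p = (1/12.5 + 1/30.3)⁻¹ = 8.849 Ω.
V_A = 9.51 × 8.849/31.35 = 2.684 V.
I(R_a) = V_A / R_a = 2.684/12.5 = 0.2148 A.
(Check via current divider: I_total = 0.3034 A; share G_k/ΣG = 0.7079 → same result.)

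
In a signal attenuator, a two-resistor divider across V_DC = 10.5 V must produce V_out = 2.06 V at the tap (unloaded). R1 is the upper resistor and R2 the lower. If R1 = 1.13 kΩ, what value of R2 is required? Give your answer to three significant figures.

R2 ≈ 0.276 kΩ

Required fraction k = V_out/V_DC = 0.1962.
Rearranging, R2 = R1·k/(1−k) = 1.13 × 0.2441 = 0.2758 kΩ.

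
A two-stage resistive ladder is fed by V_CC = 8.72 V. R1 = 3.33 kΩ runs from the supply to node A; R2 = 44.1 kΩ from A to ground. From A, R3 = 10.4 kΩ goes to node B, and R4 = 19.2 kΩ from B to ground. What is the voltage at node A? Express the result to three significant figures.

Looking into the second stage from A: R3 + R4 = 29.60 kΩ appears in parallel with R2.
Effective lower resistance at A: R2 ‖ 29.60 = 17.71 kΩ.
So V_A = 8.72 × 0.8417 = 7.340 V.

V_A ≈ 7.34 V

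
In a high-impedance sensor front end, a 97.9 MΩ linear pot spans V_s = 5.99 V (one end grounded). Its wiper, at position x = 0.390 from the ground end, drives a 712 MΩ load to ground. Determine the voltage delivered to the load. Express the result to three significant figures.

V_out ≈ 2.26 V

Split the track: R_lower = x·R_p = 38.18 MΩ, R_upper = (1−x)·R_p = 59.72 MΩ.
R_L loads the lower segment: effective lower R = 36.24 MΩ.
Loaded-divider output: V_out = 5.99 × 0.3776 = 2.262 V.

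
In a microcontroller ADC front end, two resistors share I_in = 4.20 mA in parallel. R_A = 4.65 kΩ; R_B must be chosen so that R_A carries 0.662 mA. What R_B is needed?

R_B ≈ 0.870 kΩ

Two-branch current divider: I_A = I_in · R_B/(R_A + R_B).
0.662/4.20 = R_B/(R_A + R_B) → R_B = R_A · (0.1576)/(1 − 0.1576) = 4.65 × 0.1871 = 0.8701 kΩ.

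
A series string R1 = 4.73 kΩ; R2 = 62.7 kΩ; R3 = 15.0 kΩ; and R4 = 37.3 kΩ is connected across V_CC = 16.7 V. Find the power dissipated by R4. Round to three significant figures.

P ≈ 0.726 mW

The common current is I = 16.7/119.7 = 0.1395 mA.
P = I²R = 0.01945 × 37.3 = 0.7257 mW.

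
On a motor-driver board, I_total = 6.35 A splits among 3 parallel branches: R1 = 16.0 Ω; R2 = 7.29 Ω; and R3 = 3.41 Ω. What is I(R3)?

I ≈ 3.78 A

Total conductance ΣG = 1/16.0 + 1/7.29 + 1/3.41 = 0.4929 (units of 1/Ω).
By the current-divider rule, I = I_total · G_k/ΣG = 6.35 × 0.5949 = 3.778 A.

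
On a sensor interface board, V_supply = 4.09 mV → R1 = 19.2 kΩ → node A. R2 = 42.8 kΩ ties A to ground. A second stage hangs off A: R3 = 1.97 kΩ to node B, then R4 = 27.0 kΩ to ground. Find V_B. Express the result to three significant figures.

Node A sees R2 in parallel with the series input of stage 2, R3 + R4 = 28.97 kΩ.
R2 ‖ (R3+R4) = 17.28 kΩ.
So V_A = 4.09 × 0.4736 = 1.937 mV.
V_B = V_A × 0.9320 = 1.805 mV.

V_B ≈ 1.81 mV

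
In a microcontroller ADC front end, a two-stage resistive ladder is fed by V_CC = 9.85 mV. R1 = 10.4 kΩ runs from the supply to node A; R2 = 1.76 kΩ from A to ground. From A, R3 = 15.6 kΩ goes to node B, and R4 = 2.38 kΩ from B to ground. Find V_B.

Node A sees R2 in parallel with the series input of stage 2, R3 + R4 = 17.98 kΩ.
R2 ‖ (R3+R4) = 1.603 kΩ.
V_A = 9.85 × 1.603/(10.4 + 1.603) = 1.316 mV.
V_B = V_A × 0.1324 = 0.1741 mV.

V_B ≈ 0.174 mV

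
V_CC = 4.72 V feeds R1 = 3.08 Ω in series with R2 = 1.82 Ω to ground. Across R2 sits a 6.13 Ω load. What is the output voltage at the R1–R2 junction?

V_out ≈ 1.48 V

First combine the lower leg with the load: R2 ‖ R_L = 1.403 Ω.
Then V_out = V_CC · R2'/(R1 + R2') = 4.72 × 1.403/4.483 = 1.477 V.
(Unloaded it would be 1.75 V; the load pulls it down.)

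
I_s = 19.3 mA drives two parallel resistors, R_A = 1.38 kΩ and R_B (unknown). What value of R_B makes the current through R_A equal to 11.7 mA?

Two-branch current divider: I_A = I_s · R_B/(R_A + R_B).
11.7/19.3 = R_B/(R_A + R_B) → R_B = R_A · (0.6062)/(1 − 0.6062) = 1.38 × 1.539 = 2.124 kΩ.

R_B ≈ 2.12 kΩ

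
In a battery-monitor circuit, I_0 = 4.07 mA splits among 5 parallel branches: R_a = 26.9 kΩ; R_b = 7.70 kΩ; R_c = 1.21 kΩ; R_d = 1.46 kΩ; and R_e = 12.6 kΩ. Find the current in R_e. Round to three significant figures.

I ≈ 0.184 mA

Conductances: ΣG = 1/26.9 + 1/7.70 + 1/1.21 + 1/1.46 + 1/12.6 = 1.758 (1/kΩ).
By the current-divider rule, I = I_0 · G_k/ΣG = 4.07 × 0.04515 = 0.1838 mA.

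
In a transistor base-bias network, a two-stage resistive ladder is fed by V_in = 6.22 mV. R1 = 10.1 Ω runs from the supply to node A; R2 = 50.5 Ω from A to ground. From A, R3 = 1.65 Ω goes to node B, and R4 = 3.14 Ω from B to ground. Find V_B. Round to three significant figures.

Node A sees R2 in parallel with the series input of stage 2, R3 + R4 = 4.790 Ω.
Effective lower resistance at A: R2 ‖ 4.790 = 4.375 Ω.
So V_A = 6.22 × 0.3022 = 1.880 mV.
V_B = V_A × 0.6555 = 1.232 mV.

V_B ≈ 1.23 mV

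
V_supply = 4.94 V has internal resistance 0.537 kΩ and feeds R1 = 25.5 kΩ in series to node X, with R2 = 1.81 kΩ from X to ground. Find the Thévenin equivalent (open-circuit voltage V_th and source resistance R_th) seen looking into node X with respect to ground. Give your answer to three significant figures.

V_th ≈ 0.321 V, R_th ≈ 1.69 kΩ

R1' = 0.537 + 25.5 = 26.04 kΩ (source resistance + R1).
V_th is the unloaded tap voltage: V_supply · R2/(R1'+R2) = 4.94 × 0.06500 = 0.3211 V.
With V_supply suppressed (replaced by a short), R_th = R1' ‖ R2 = (26.04 × 1.81)/(26.04 + 1.81) = 1.692 kΩ.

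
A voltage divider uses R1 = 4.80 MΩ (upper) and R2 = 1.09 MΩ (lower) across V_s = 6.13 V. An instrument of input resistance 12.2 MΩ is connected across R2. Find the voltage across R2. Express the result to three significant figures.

R2 ‖ R_L = (1.09 × 12.2)/(1.09 + 12.2) = 1.001 MΩ.
Then V_out = V_s · R2'/(R1 + R2') = 6.13 × 1.001/5.801 = 1.057 V.

V_out ≈ 1.06 V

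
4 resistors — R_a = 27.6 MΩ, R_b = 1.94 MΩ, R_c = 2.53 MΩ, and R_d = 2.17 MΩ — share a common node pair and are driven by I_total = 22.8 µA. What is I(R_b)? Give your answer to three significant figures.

I ≈ 8.35 µA

Total conductance ΣG = 1/27.6 + 1/1.94 + 1/2.53 + 1/2.17 = 1.408 (units of 1/MΩ).
Current divider: I(R_b) = I_total · G_k/ΣG = 22.8 × (0.5155/1.408) = 22.8 × 0.3662 = 8.348 µA.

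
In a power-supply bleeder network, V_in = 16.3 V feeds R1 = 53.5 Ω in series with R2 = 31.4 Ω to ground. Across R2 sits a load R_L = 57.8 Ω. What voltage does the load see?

V_out ≈ 4.49 V

First combine the lower leg with the load: R2 ‖ R_L = 20.35 Ω.
Then V_out = V_in · R2'/(R1 + R2') = 16.3 × 20.35/73.85 = 4.491 V.
(Unloaded it would be 6.03 V; the load pulls it down.)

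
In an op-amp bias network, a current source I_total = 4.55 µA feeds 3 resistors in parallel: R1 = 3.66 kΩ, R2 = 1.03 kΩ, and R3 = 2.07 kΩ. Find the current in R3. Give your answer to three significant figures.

ΣG = 1/3.66 + 1/1.03 + 1/2.07 = 1.727.
R3 takes the fraction G_k/ΣG = 0.4831/1.727 = 0.2797, so I = 4.55 × 0.2797 = 1.273 µA.

I ≈ 1.27 µA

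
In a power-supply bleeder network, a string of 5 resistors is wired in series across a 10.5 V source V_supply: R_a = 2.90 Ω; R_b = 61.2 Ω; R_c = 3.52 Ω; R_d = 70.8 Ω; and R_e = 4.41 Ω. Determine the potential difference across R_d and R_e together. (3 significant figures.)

Series total: ΣR = 2.90 + 61.2 + 3.52 + 70.8 + 4.41 = 142.8 Ω.
R_{R_d..R_e} = 70.8 + 4.41 = 75.21 Ω.
Voltage divider: V = V_supply · (75.21 / 142.8) = 10.5 × 0.5266 = 5.529 V.

V ≈ 5.53 V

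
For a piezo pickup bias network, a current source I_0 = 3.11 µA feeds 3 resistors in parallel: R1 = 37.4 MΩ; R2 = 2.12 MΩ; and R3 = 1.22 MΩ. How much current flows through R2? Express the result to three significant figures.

ΣG = 1/37.4 + 1/2.12 + 1/1.22 = 1.318.
By the current-divider rule, I = I_0 · G_k/ΣG = 3.11 × 0.3579 = 1.113 µA.

I ≈ 1.11 µA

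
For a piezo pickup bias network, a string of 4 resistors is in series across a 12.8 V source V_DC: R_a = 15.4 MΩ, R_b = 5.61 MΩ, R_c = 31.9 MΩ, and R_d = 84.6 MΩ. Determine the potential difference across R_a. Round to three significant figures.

Total series resistance ΣR = 15.4 + 5.61 + 31.9 + 84.6 = 137.5 MΩ.
V = V_DC · R/ΣR = 12.8 × 0.1120 = 1.433 V.

V ≈ 1.43 V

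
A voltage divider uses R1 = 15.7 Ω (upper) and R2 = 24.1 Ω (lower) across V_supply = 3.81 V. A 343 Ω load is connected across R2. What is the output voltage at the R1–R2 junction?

V_out ≈ 2.24 V

R2 ‖ R_L = (24.1 × 343)/(24.1 + 343) = 22.52 Ω.
Voltage divider with the loaded lower leg: V_out = 3.81 × 22.52/(15.7 + 22.52) = 3.81 × 0.5892 = 2.245 V.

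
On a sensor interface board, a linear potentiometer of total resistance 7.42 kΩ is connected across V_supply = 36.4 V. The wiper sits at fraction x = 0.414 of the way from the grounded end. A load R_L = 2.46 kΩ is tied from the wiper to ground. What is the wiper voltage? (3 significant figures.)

Lower segment x·R_p = 3.072 kΩ; upper segment (1−x)·R_p = 4.348 kΩ.
Lower segment in parallel with the load: 3.072 ‖ 2.46 = 1.366 kΩ.
V_out = 36.4 × 1.366/(4.348 + 1.366) = 8.702 V.

V_out ≈ 8.70 V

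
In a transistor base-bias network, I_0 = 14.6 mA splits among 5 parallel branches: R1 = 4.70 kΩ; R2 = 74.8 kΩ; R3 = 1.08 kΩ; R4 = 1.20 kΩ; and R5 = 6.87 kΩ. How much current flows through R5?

I ≈ 0.997 mA

ΣG = 1/4.70 + 1/74.8 + 1/1.08 + 1/1.20 + 1/6.87 = 2.131.
R5 takes the fraction G_k/ΣG = 0.1456/2.131 = 0.06831, so I = 14.6 × 0.06831 = 0.9973 mA.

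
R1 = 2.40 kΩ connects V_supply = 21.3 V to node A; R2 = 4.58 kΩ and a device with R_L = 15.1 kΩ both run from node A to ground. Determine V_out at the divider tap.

V_out ≈ 12.7 V

R2 ‖ R_L = (4.58 × 15.1)/(4.58 + 15.1) = 3.514 kΩ.
Then V_out = V_supply · R2'/(R1 + R2') = 21.3 × 3.514/5.914 = 12.66 V.
(Unloaded it would be 14.0 V; the load pulls it down.)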